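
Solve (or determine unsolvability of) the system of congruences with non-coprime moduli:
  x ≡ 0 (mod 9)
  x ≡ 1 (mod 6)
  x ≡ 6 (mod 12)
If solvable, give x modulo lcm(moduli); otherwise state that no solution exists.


Moduli 9, 6, 12 are not pairwise coprime, so CRT works modulo lcm(m_i) when all pairwise compatibility conditions hold.
Pairwise compatibility: gcd(m_i, m_j) must divide a_i - a_j for every pair.
Merge one congruence at a time:
  Start: x ≡ 0 (mod 9).
  Combine with x ≡ 1 (mod 6): gcd(9, 6) = 3, and 1 - 0 = 1 is NOT divisible by 3.
    ⇒ system is inconsistent (no integer solution).

No solution (the system is inconsistent).


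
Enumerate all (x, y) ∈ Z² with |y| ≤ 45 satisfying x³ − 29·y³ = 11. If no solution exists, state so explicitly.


The equation is x³ - 29y³ = 11. For fixed y, x³ = 29·y³ + 11, so a solution requires the RHS to be a perfect cube.
Strategy: iterate y from -45 to 45, compute RHS = 29·y³ + 11, and check whether it is a (positive or negative) perfect cube.
Check small values of y:
  y = 0: RHS = 11 is not a perfect cube.
  y = 1: RHS = 40 is not a perfect cube.
  y = -1: RHS = -18 is not a perfect cube.
  y = 2: RHS = 243 is not a perfect cube.
  y = -2: RHS = -221 is not a perfect cube.
  y = 3: RHS = 794 is not a perfect cube.
  y = -3: RHS = -772 is not a perfect cube.
Continuing the search up to |y| = 45 finds no solutions either.
No (x, y) in the scanned range satisfies the equation.

No integer solutions with |y| ≤ 45.


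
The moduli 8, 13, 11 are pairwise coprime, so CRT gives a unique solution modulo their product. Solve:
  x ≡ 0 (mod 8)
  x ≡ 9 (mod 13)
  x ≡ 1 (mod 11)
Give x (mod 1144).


Moduli 8, 13, 11 are pairwise coprime; by CRT there is a unique solution modulo M = 8 · 13 · 11 = 1144.
Solve pairwise, accumulating the modulus:
  Start with x ≡ 0 (mod 8).
  Combine with x ≡ 9 (mod 13): since gcd(8, 13) = 1, we get a unique residue mod 104.
    Write x = 0 + 8·t and substitute into x ≡ 9 (mod 13): 8·t ≡ 9 − 0 = 9 (mod 13).
    The inverse of 8 mod 13 is 5 (since 8·5 = 40 = 3·13 + 1), so t ≡ 5·9 = 45 ≡ 6 (mod 13).
    Then x = 0 + 8·6 = 48, valid modulo lcm(8, 13) = 104: x ≡ 48 (mod 104).
  Combine with x ≡ 1 (mod 11): since gcd(104, 11) = 1, we get a unique residue mod 1144.
    Write x = 48 + 104·t and substitute into x ≡ 1 (mod 11): 104·t ≡ 1 − 48 = -47 (mod 11).
    Reduce coefficients mod 11: 5·t ≡ 8 (mod 11).
    The inverse of 5 mod 11 is 9 (since 5·9 = 45 = 4·11 + 1), so t ≡ 9·8 = 72 ≡ 6 (mod 11).
    Then x = 48 + 104·6 = 672, valid modulo lcm(104, 11) = 1144: x ≡ 672 (mod 1144).
Verify: 672 mod 8 = 0 ✓, 672 mod 13 = 9 ✓, 672 mod 11 = 1 ✓.

x ≡ 672 (mod 1144).


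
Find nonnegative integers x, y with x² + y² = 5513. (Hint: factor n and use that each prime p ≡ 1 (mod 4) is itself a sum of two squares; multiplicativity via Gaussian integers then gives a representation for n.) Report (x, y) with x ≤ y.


Step 1: Factor n = 5513 = 37 · 149.
Step 2: Check the mod-4 condition on each prime factor: 37 ≡ 1 (mod 4), exponent 1; 149 ≡ 1 (mod 4), exponent 1.
All primes ≡ 3 (mod 4) appear to even exponent (or don't appear), so by the two-squares theorem n IS expressible as a sum of two squares.
Step 3: Build a representation. Here n = 37 · 149 is a product of primes ≡ 1 (mod 4). Each prime p ≡ 1 (mod 4) is itself a sum of two squares; find a² by testing p − a² for a perfect square:
  37: 37 − 1² = 36 = 6² ⇒ 37 = 1² + 6².
  149: 149 − 1² = 148, 149 − 2² = 145, 149 − 3² = 140, 149 − 4² = 133, 149 − 5² = 124, 149 − 6² = 113, 149 − 7² = 100 = 10² ⇒ 149 = 7² + 10².
  Combine using the Brahmagupta–Fibonacci identity (a² + b²)(c² + d²) = (ac − bd)² + (ad + bc)² = (ac + bd)² + (ad − bc)²:
  37 · 149 = 5513: from (1² + 6²)(7² + 10²), take (1·7 − 6·10, 1·10 + 6·7) = (7 − 60, 10 + 42) = (-53, 52); dropping signs (only squares matter) gives (53, 52); check 53² + 52² = 2809 + 2704 = 5513 ✓.
Step 4: Order so x ≤ y and verify: 52² + 53² = 2704 + 2809 = 5513 = n. ✓

n = 5513 = 52² + 53² (one valid representation with x ≤ y).


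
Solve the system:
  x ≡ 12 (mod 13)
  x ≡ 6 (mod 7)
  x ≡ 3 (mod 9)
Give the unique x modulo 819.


Moduli 13, 7, 9 are pairwise coprime; by CRT there is a unique solution modulo M = 13 · 7 · 9 = 819.
Solve pairwise, accumulating the modulus:
  Start with x ≡ 12 (mod 13).
  Combine with x ≡ 6 (mod 7): since gcd(13, 7) = 1, we get a unique residue mod 91.
    Write x = 12 + 13·t and substitute into x ≡ 6 (mod 7): 13·t ≡ 6 − 12 = -6 (mod 7).
    Reduce coefficients mod 7: 6·t ≡ 1 (mod 7).
    The inverse of 6 mod 7 is 6 (since 6·6 = 36 = 5·7 + 1), so t ≡ 6·1 = 6 ≡ 6 (mod 7).
    Then x = 12 + 13·6 = 90, valid modulo lcm(13, 7) = 91: x ≡ 90 (mod 91).
  Combine with x ≡ 3 (mod 9): since gcd(91, 9) = 1, we get a unique residue mod 819.
    Write x = 90 + 91·t and substitute into x ≡ 3 (mod 9): 91·t ≡ 3 − 90 = -87 (mod 9).
    Reduce coefficients mod 9: 1·t ≡ 3 (mod 9).
    So t ≡ 3 (mod 9).
    Then x = 90 + 91·3 = 363, valid modulo lcm(91, 9) = 819: x ≡ 363 (mod 819).
Verify: 363 mod 13 = 12 ✓, 363 mod 7 = 6 ✓, 363 mod 9 = 3 ✓.

x ≡ 363 (mod 819).


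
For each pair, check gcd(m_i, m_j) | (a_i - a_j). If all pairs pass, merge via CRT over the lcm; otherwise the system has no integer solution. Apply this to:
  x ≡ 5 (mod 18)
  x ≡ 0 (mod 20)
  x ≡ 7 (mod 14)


Moduli 18, 20, 14 are not pairwise coprime, so CRT works modulo lcm(m_i) when all pairwise compatibility conditions hold.
Pairwise compatibility: gcd(m_i, m_j) must divide a_i - a_j for every pair.
Merge one congruence at a time:
  Start: x ≡ 5 (mod 18).
  Combine with x ≡ 0 (mod 20): gcd(18, 20) = 2, and 0 - 5 = -5 is NOT divisible by 2.
    ⇒ system is inconsistent (no integer solution).

No solution (the system is inconsistent).


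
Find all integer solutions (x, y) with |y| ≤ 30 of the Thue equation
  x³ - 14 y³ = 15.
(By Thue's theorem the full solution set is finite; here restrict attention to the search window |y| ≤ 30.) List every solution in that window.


The equation is x³ - 14y³ = 15. For fixed y, x³ = 14·y³ + 15, so a solution requires the RHS to be a perfect cube.
Strategy: iterate y from -30 to 30, compute RHS = 14·y³ + 15, and check whether it is a (positive or negative) perfect cube.
Check small values of y:
  y = 0: RHS = 15 is not a perfect cube.
  y = 1: RHS = 29 is not a perfect cube.
  y = -1: RHS = 1 = (1)³ ⇒ x = 1 works.
  y = 2: RHS = 127 is not a perfect cube.
  y = -2: RHS = -97 is not a perfect cube.
  y = 3: RHS = 393 is not a perfect cube.
  y = -3: RHS = -363 is not a perfect cube.
Continuing the search up to |y| = 30 finds no further solutions beyond those listed.
Collected solutions: (1, -1).

Solutions (with |y| ≤ 30): (1, -1).


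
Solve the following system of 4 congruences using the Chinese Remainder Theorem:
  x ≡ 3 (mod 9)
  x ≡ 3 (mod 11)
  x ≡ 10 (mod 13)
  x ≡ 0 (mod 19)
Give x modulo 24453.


Product of moduli M = 9 · 11 · 13 · 19 = 24453.
Merge one congruence at a time:
  Start: x ≡ 3 (mod 9).
  Combine with x ≡ 3 (mod 11); new modulus lcm = 99.
    Write x = 3 + 9·t and substitute into x ≡ 3 (mod 11): 9·t ≡ 3 − 3 = 0 (mod 11).
    The inverse of 9 mod 11 is 5 (since 9·5 = 45 = 4·11 + 1), so t ≡ 5·0 = 0 ≡ 0 (mod 11).
    Then x = 3 + 9·0 = 3, valid modulo lcm(9, 11) = 99: x ≡ 3 (mod 99).
  Combine with x ≡ 10 (mod 13); new modulus lcm = 1287.
    Write x = 3 + 99·t and substitute into x ≡ 10 (mod 13): 99·t ≡ 10 − 3 = 7 (mod 13).
    Reduce coefficients mod 13: 8·t ≡ 7 (mod 13).
    The inverse of 8 mod 13 is 5 (since 8·5 = 40 = 3·13 + 1), so t ≡ 5·7 = 35 ≡ 9 (mod 13).
    Then x = 3 + 99·9 = 894, valid modulo lcm(99, 13) = 1287: x ≡ 894 (mod 1287).
  Combine with x ≡ 0 (mod 19); new modulus lcm = 24453.
    Write x = 894 + 1287·t and substitute into x ≡ 0 (mod 19): 1287·t ≡ 0 − 894 = -894 (mod 19).
    Reduce coefficients mod 19: 14·t ≡ 18 (mod 19).
    The inverse of 14 mod 19 is 15 (since 14·15 = 210 = 11·19 + 1), so t ≡ 15·18 = 270 ≡ 4 (mod 19).
    Then x = 894 + 1287·4 = 6042, valid modulo lcm(1287, 19) = 24453: x ≡ 6042 (mod 24453).
Verify against each original: 6042 mod 9 = 3, 6042 mod 11 = 3, 6042 mod 13 = 10, 6042 mod 19 = 0.

x ≡ 6042 (mod 24453).


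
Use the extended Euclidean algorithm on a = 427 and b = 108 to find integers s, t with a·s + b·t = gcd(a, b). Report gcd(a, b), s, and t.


Euclidean algorithm on (427, 108) — divide until remainder is 0:
  427 = 3 · 108 + 103
  108 = 1 · 103 + 5
  103 = 20 · 5 + 3
  5 = 1 · 3 + 2
  3 = 1 · 2 + 1
  2 = 2 · 1 + 0
gcd(427, 108) = 1.
Track Bezout coefficients alongside the remainders: start with r₀ = 427 = a·1 + b·0 (s = 1, t = 0) and r₁ = 108 = a·0 + b·1 (s = 0, t = 1); each new remainder r_{k+1} = r_{k-1} − q_k·r_k inherits s_{k+1} = s_{k-1} − q_k·s_k, t_{k+1} = t_{k-1} − q_k·t_k, so r_k = a·s_k + b·t_k at every step:
  q = 3: r = 103, s = 1 − 3·0 = 1, t = 0 − 3·1 = -3  (check: 427·1 + 108·(-3) = 103)
  q = 1: r = 5, s = 0 − 1·1 = -1, t = 1 − 1·(-3) = 4  (check: 427·(-1) + 108·4 = 5)
  q = 20: r = 3, s = 1 − 20·(-1) = 21, t = -3 − 20·4 = -83  (check: 427·21 + 108·(-83) = 3)
  q = 1: r = 2, s = -1 − 1·21 = -22, t = 4 − 1·(-83) = 87  (check: 427·(-22) + 108·87 = 2)
  q = 1: r = 1, s = 21 − 1·(-22) = 43, t = -83 − 1·87 = -170  (check: 427·43 + 108·(-170) = 1)
The row with r = 1 (the gcd) gives the Bezout coefficients s = 43, t = -170.
Result: 427 · (43) + 108 · (-170) = 1.

gcd(427, 108) = 1; s = 43, t = -170 (check: 427·43 + 108·(-170) = 1).


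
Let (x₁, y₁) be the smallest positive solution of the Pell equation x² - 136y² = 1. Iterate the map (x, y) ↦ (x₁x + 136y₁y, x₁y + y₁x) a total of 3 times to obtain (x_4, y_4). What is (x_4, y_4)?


Step 1: Find the fundamental solution (x₁, y₁) of x² - 136y² = 1.
  Expand √136 as a continued fraction. a₀ = ⌊√136⌋ = 11; iterate m_{k+1} = d_k·a_k − m_k, d_{k+1} = (136 − m_{k+1}²)/d_k, a_{k+1} = ⌊(a₀ + m_{k+1})/d_{k+1}⌋ (starting m₀ = 0, d₀ = 1), with convergents p_k = a_k·p_{k-1} + p_{k-2}, q_k = a_k·q_{k-1} + q_{k-2} (p₋₁ = 1, q₋₁ = 0):
  k = 0: a₀ = 11; p₀/q₀ = 11/1; p₀² − 136·q₀² = 121 − 136 = -15.
  k = 1: m = 11, d = 15, a = ⌊(11 + 11)/15⌋ = 1; p/q = (1·11 + 1)/(1·1 + 0) = 12/1; p² − 136·q² = 144 − 136 = 8.
  k = 2: m = 4, d = 8, a = ⌊(11 + 4)/8⌋ = 1; p/q = (1·12 + 11)/(1·1 + 1) = 23/2; p² − 136·q² = 529 − 544 = -15.
  k = 3: m = 4, d = 15, a = ⌊(11 + 4)/15⌋ = 1; p/q = (1·23 + 12)/(1·2 + 1) = 35/3; p² − 136·q² = 1225 − 1224 = 1.
  The first convergent with p² − 136·q² = 1 gives the fundamental solution (x₁, y₁) = (35, 3).
Step 2: Apply the recurrence (x_{n+1}, y_{n+1}) = (x₁x_n + 136y₁y_n, x₁y_n + y₁x_n) repeatedly.
  From (x_1, y_1) = (35, 3): x_2 = 35·35 + 136·3·3 = 2449; y_2 = 35·3 + 3·35 = 210.
  From (x_2, y_2) = (2449, 210): x_3 = 35·2449 + 136·3·210 = 171395; y_3 = 35·210 + 3·2449 = 14697.
  From (x_3, y_3) = (171395, 14697): x_4 = 35·171395 + 136·3·14697 = 11995201; y_4 = 35·14697 + 3·171395 = 1028580.
Step 3: Verify x_4² - 136·y_4² = 143884847030401 - 143884847030400 = 1 (should be 1). ✓

(x_1, y_1) = (35, 3); (x_4, y_4) = (11995201, 1028580).


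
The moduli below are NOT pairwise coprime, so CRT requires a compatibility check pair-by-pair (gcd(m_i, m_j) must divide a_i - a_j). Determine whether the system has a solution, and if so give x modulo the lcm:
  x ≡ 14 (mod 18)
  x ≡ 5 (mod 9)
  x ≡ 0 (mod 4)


Moduli 18, 9, 4 are not pairwise coprime, so CRT works modulo lcm(m_i) when all pairwise compatibility conditions hold.
Pairwise compatibility: gcd(m_i, m_j) must divide a_i - a_j for every pair.
Merge one congruence at a time:
  Start: x ≡ 14 (mod 18).
  Combine with x ≡ 5 (mod 9): gcd(18, 9) = 9; 5 - 14 = -9, which IS divisible by 9, so compatible.
    Write x = 14 + 18·t and substitute into x ≡ 5 (mod 9): 18·t ≡ 5 − 14 = -9 (mod 9).
    Divide the congruence (and modulus) by g = 9: 2·t ≡ -1 (mod 1).
    Modulo 1 every t works; take t = 0.
    Then x = 14 + 18·0 = 14, valid modulo lcm(18, 9) = 18: x ≡ 14 (mod 18).
  Combine with x ≡ 0 (mod 4): gcd(18, 4) = 2; 0 - 14 = -14, which IS divisible by 2, so compatible.
    Write x = 14 + 18·t and substitute into x ≡ 0 (mod 4): 18·t ≡ 0 − 14 = -14 (mod 4).
    Divide the congruence (and modulus) by g = 2: 9·t ≡ -7 (mod 2).
    Reduce coefficients mod 2: 1·t ≡ 1 (mod 2).
    So t ≡ 1 (mod 2).
    Then x = 14 + 18·1 = 32, valid modulo lcm(18, 4) = 36: x ≡ 32 (mod 36).
Verify: 32 mod 18 = 14, 32 mod 9 = 5, 32 mod 4 = 0.

x ≡ 32 (mod 36).


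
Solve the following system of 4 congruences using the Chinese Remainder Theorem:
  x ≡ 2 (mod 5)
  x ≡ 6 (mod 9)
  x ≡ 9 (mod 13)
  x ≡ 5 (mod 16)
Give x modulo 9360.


Product of moduli M = 5 · 9 · 13 · 16 = 9360.
Merge one congruence at a time:
  Start: x ≡ 2 (mod 5).
  Combine with x ≡ 6 (mod 9); new modulus lcm = 45.
    Write x = 2 + 5·t and substitute into x ≡ 6 (mod 9): 5·t ≡ 6 − 2 = 4 (mod 9).
    The inverse of 5 mod 9 is 2 (since 5·2 = 10 = 1·9 + 1), so t ≡ 2·4 = 8 ≡ 8 (mod 9).
    Then x = 2 + 5·8 = 42, valid modulo lcm(5, 9) = 45: x ≡ 42 (mod 45).
  Combine with x ≡ 9 (mod 13); new modulus lcm = 585.
    Write x = 42 + 45·t and substitute into x ≡ 9 (mod 13): 45·t ≡ 9 − 42 = -33 (mod 13).
    Reduce coefficients mod 13: 6·t ≡ 6 (mod 13).
    The inverse of 6 mod 13 is 11 (since 6·11 = 66 = 5·13 + 1), so t ≡ 11·6 = 66 ≡ 1 (mod 13).
    Then x = 42 + 45·1 = 87, valid modulo lcm(45, 13) = 585: x ≡ 87 (mod 585).
  Combine with x ≡ 5 (mod 16); new modulus lcm = 9360.
    Write x = 87 + 585·t and substitute into x ≡ 5 (mod 16): 585·t ≡ 5 − 87 = -82 (mod 16).
    Reduce coefficients mod 16: 9·t ≡ 14 (mod 16).
    The inverse of 9 mod 16 is 9 (since 9·9 = 81 = 5·16 + 1), so t ≡ 9·14 = 126 ≡ 14 (mod 16).
    Then x = 87 + 585·14 = 8277, valid modulo lcm(585, 16) = 9360: x ≡ 8277 (mod 9360).
Verify against each original: 8277 mod 5 = 2, 8277 mod 9 = 6, 8277 mod 13 = 9, 8277 mod 16 = 5.

x ≡ 8277 (mod 9360).


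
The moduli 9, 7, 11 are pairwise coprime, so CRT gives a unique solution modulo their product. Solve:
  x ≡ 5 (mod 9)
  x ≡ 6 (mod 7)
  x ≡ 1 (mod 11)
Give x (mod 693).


Moduli 9, 7, 11 are pairwise coprime; by CRT there is a unique solution modulo M = 9 · 7 · 11 = 693.
Solve pairwise, accumulating the modulus:
  Start with x ≡ 5 (mod 9).
  Combine with x ≡ 6 (mod 7): since gcd(9, 7) = 1, we get a unique residue mod 63.
    Write x = 5 + 9·t and substitute into x ≡ 6 (mod 7): 9·t ≡ 6 − 5 = 1 (mod 7).
    Reduce coefficients mod 7: 2·t ≡ 1 (mod 7).
    The inverse of 2 mod 7 is 4 (since 2·4 = 8 = 1·7 + 1), so t ≡ 4·1 = 4 ≡ 4 (mod 7).
    Then x = 5 + 9·4 = 41, valid modulo lcm(9, 7) = 63: x ≡ 41 (mod 63).
  Combine with x ≡ 1 (mod 11): since gcd(63, 11) = 1, we get a unique residue mod 693.
    Write x = 41 + 63·t and substitute into x ≡ 1 (mod 11): 63·t ≡ 1 − 41 = -40 (mod 11).
    Reduce coefficients mod 11: 8·t ≡ 4 (mod 11).
    The inverse of 8 mod 11 is 7 (since 8·7 = 56 = 5·11 + 1), so t ≡ 7·4 = 28 ≡ 6 (mod 11).
    Then x = 41 + 63·6 = 419, valid modulo lcm(63, 11) = 693: x ≡ 419 (mod 693).
Verify: 419 mod 9 = 5 ✓, 419 mod 7 = 6 ✓, 419 mod 11 = 1 ✓.

x ≡ 419 (mod 693).


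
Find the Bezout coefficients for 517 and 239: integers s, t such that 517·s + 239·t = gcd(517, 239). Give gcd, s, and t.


Euclidean algorithm on (517, 239) — divide until remainder is 0:
  517 = 2 · 239 + 39
  239 = 6 · 39 + 5
  39 = 7 · 5 + 4
  5 = 1 · 4 + 1
  4 = 4 · 1 + 0
gcd(517, 239) = 1.
Track Bezout coefficients alongside the remainders: start with r₀ = 517 = a·1 + b·0 (s = 1, t = 0) and r₁ = 239 = a·0 + b·1 (s = 0, t = 1); each new remainder r_{k+1} = r_{k-1} − q_k·r_k inherits s_{k+1} = s_{k-1} − q_k·s_k, t_{k+1} = t_{k-1} − q_k·t_k, so r_k = a·s_k + b·t_k at every step:
  q = 2: r = 39, s = 1 − 2·0 = 1, t = 0 − 2·1 = -2  (check: 517·1 + 239·(-2) = 39)
  q = 6: r = 5, s = 0 − 6·1 = -6, t = 1 − 6·(-2) = 13  (check: 517·(-6) + 239·13 = 5)
  q = 7: r = 4, s = 1 − 7·(-6) = 43, t = -2 − 7·13 = -93  (check: 517·43 + 239·(-93) = 4)
  q = 1: r = 1, s = -6 − 1·43 = -49, t = 13 − 1·(-93) = 106  (check: 517·(-49) + 239·106 = 1)
The row with r = 1 (the gcd) gives the Bezout coefficients s = -49, t = 106.
Result: 517 · (-49) + 239 · (106) = 1.

gcd(517, 239) = 1; s = -49, t = 106 (check: 517·(-49) + 239·106 = 1).


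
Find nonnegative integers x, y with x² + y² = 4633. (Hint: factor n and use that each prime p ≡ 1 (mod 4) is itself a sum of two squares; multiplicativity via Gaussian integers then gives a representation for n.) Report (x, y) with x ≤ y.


Step 1: Factor n = 4633 = 41 · 113.
Step 2: Check the mod-4 condition on each prime factor: 41 ≡ 1 (mod 4), exponent 1; 113 ≡ 1 (mod 4), exponent 1.
All primes ≡ 3 (mod 4) appear to even exponent (or don't appear), so by the two-squares theorem n IS expressible as a sum of two squares.
Step 3: Build a representation. Here n = 41 · 113 is a product of primes ≡ 1 (mod 4). Each prime p ≡ 1 (mod 4) is itself a sum of two squares; find a² by testing p − a² for a perfect square:
  41: 41 − 1² = 40, 41 − 2² = 37, 41 − 3² = 32, 41 − 4² = 25 = 5² ⇒ 41 = 4² + 5².
  113: 113 − 1² = 112, 113 − 2² = 109, 113 − 3² = 104, 113 − 4² = 97, 113 − 5² = 88, 113 − 6² = 77, 113 − 7² = 64 = 8² ⇒ 113 = 7² + 8².
  Combine using the Brahmagupta–Fibonacci identity (a² + b²)(c² + d²) = (ac − bd)² + (ad + bc)² = (ac + bd)² + (ad − bc)²:
  41 · 113 = 4633: from (4² + 5²)(7² + 8²), take (4·7 − 5·8, 4·8 + 5·7) = (28 − 40, 32 + 35) = (-12, 67); dropping signs (only squares matter) gives (12, 67); check 12² + 67² = 144 + 4489 = 4633 ✓.
Step 4: Order so x ≤ y and verify: 12² + 67² = 144 + 4489 = 4633 = n. ✓

n = 4633 = 12² + 67² (one valid representation with x ≤ y).


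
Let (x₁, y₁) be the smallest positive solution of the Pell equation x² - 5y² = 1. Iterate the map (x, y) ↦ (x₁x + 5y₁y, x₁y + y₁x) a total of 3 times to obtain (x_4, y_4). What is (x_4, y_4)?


Step 1: Find the fundamental solution (x₁, y₁) of x² - 5y² = 1.
  Expand √5 as a continued fraction. a₀ = ⌊√5⌋ = 2; iterate m_{k+1} = d_k·a_k − m_k, d_{k+1} = (5 − m_{k+1}²)/d_k, a_{k+1} = ⌊(a₀ + m_{k+1})/d_{k+1}⌋ (starting m₀ = 0, d₀ = 1), with convergents p_k = a_k·p_{k-1} + p_{k-2}, q_k = a_k·q_{k-1} + q_{k-2} (p₋₁ = 1, q₋₁ = 0):
  k = 0: a₀ = 2; p₀/q₀ = 2/1; p₀² − 5·q₀² = 4 − 5 = -1.
  k = 1: m = 2, d = 1, a = ⌊(2 + 2)/1⌋ = 4; p/q = (4·2 + 1)/(4·1 + 0) = 9/4; p² − 5·q² = 81 − 80 = 1.
  The first convergent with p² − 5·q² = 1 gives the fundamental solution (x₁, y₁) = (9, 4).
Step 2: Apply the recurrence (x_{n+1}, y_{n+1}) = (x₁x_n + 5y₁y_n, x₁y_n + y₁x_n) repeatedly.
  From (x_1, y_1) = (9, 4): x_2 = 9·9 + 5·4·4 = 161; y_2 = 9·4 + 4·9 = 72.
  From (x_2, y_2) = (161, 72): x_3 = 9·161 + 5·4·72 = 2889; y_3 = 9·72 + 4·161 = 1292.
  From (x_3, y_3) = (2889, 1292): x_4 = 9·2889 + 5·4·1292 = 51841; y_4 = 9·1292 + 4·2889 = 23184.
Step 3: Verify x_4² - 5·y_4² = 2687489281 - 2687489280 = 1 (should be 1). ✓

(x_1, y_1) = (9, 4); (x_4, y_4) = (51841, 23184).


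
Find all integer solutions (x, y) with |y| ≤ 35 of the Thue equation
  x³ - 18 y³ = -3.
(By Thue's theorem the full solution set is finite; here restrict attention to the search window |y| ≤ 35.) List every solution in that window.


The equation is x³ - 18y³ = -3. For fixed y, x³ = 18·y³ − 3, so a solution requires the RHS to be a perfect cube.
Strategy: iterate y from -35 to 35, compute RHS = 18·y³ − 3, and check whether it is a (positive or negative) perfect cube.
Check small values of y:
  y = 0: RHS = -3 is not a perfect cube.
  y = 1: RHS = 15 is not a perfect cube.
  y = -1: RHS = -21 is not a perfect cube.
  y = 2: RHS = 141 is not a perfect cube.
  y = -2: RHS = -147 is not a perfect cube.
  y = 3: RHS = 483 is not a perfect cube.
  y = -3: RHS = -489 is not a perfect cube.
Continuing the search up to |y| = 35 finds no solutions either.
No (x, y) in the scanned range satisfies the equation.

No integer solutions with |y| ≤ 35.


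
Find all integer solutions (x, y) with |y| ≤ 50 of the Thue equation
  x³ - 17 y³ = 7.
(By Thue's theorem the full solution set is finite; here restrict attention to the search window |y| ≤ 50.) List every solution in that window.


The equation is x³ - 17y³ = 7. For fixed y, x³ = 17·y³ + 7, so a solution requires the RHS to be a perfect cube.
Strategy: iterate y from -50 to 50, compute RHS = 17·y³ + 7, and check whether it is a (positive or negative) perfect cube.
Check small values of y:
  y = 0: RHS = 7 is not a perfect cube.
  y = 1: RHS = 24 is not a perfect cube.
  y = -1: RHS = -10 is not a perfect cube.
  y = 2: RHS = 143 is not a perfect cube.
  y = -2: RHS = -129 is not a perfect cube.
  y = 3: RHS = 466 is not a perfect cube.
  y = -3: RHS = -452 is not a perfect cube.
Continuing the search up to |y| = 50 finds no solutions either.
No (x, y) in the scanned range satisfies the equation.

No integer solutions with |y| ≤ 50.


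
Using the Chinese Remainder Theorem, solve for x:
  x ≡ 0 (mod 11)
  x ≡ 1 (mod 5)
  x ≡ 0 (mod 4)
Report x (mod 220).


Moduli 11, 5, 4 are pairwise coprime; by CRT there is a unique solution modulo M = 11 · 5 · 4 = 220.
Solve pairwise, accumulating the modulus:
  Start with x ≡ 0 (mod 11).
  Combine with x ≡ 1 (mod 5): since gcd(11, 5) = 1, we get a unique residue mod 55.
    Write x = 0 + 11·t and substitute into x ≡ 1 (mod 5): 11·t ≡ 1 − 0 = 1 (mod 5).
    Reduce coefficients mod 5: 1·t ≡ 1 (mod 5).
    So t ≡ 1 (mod 5).
    Then x = 0 + 11·1 = 11, valid modulo lcm(11, 5) = 55: x ≡ 11 (mod 55).
  Combine with x ≡ 0 (mod 4): since gcd(55, 4) = 1, we get a unique residue mod 220.
    Write x = 11 + 55·t and substitute into x ≡ 0 (mod 4): 55·t ≡ 0 − 11 = -11 (mod 4).
    Reduce coefficients mod 4: 3·t ≡ 1 (mod 4).
    The inverse of 3 mod 4 is 3 (since 3·3 = 9 = 2·4 + 1), so t ≡ 3·1 = 3 ≡ 3 (mod 4).
    Then x = 11 + 55·3 = 176, valid modulo lcm(55, 4) = 220: x ≡ 176 (mod 220).
Verify: 176 mod 11 = 0 ✓, 176 mod 5 = 1 ✓, 176 mod 4 = 0 ✓.

x ≡ 176 (mod 220).


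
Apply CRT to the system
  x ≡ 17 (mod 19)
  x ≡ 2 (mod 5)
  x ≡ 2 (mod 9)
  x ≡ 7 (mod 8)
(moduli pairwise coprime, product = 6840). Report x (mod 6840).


Product of moduli M = 19 · 5 · 9 · 8 = 6840.
Merge one congruence at a time:
  Start: x ≡ 17 (mod 19).
  Combine with x ≡ 2 (mod 5); new modulus lcm = 95.
    Write x = 17 + 19·t and substitute into x ≡ 2 (mod 5): 19·t ≡ 2 − 17 = -15 (mod 5).
    Reduce coefficients mod 5: 4·t ≡ 0 (mod 5).
    The inverse of 4 mod 5 is 4 (since 4·4 = 16 = 3·5 + 1), so t ≡ 4·0 = 0 ≡ 0 (mod 5).
    Then x = 17 + 19·0 = 17, valid modulo lcm(19, 5) = 95: x ≡ 17 (mod 95).
  Combine with x ≡ 2 (mod 9); new modulus lcm = 855.
    Write x = 17 + 95·t and substitute into x ≡ 2 (mod 9): 95·t ≡ 2 − 17 = -15 (mod 9).
    Reduce coefficients mod 9: 5·t ≡ 3 (mod 9).
    The inverse of 5 mod 9 is 2 (since 5·2 = 10 = 1·9 + 1), so t ≡ 2·3 = 6 ≡ 6 (mod 9).
    Then x = 17 + 95·6 = 587, valid modulo lcm(95, 9) = 855: x ≡ 587 (mod 855).
  Combine with x ≡ 7 (mod 8); new modulus lcm = 6840.
    Write x = 587 + 855·t and substitute into x ≡ 7 (mod 8): 855·t ≡ 7 − 587 = -580 (mod 8).
    Reduce coefficients mod 8: 7·t ≡ 4 (mod 8).
    The inverse of 7 mod 8 is 7 (since 7·7 = 49 = 6·8 + 1), so t ≡ 7·4 = 28 ≡ 4 (mod 8).
    Then x = 587 + 855·4 = 4007, valid modulo lcm(855, 8) = 6840: x ≡ 4007 (mod 6840).
Verify against each original: 4007 mod 19 = 17, 4007 mod 5 = 2, 4007 mod 9 = 2, 4007 mod 8 = 7.

x ≡ 4007 (mod 6840).


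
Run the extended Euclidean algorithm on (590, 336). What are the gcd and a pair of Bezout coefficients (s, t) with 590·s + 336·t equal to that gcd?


Euclidean algorithm on (590, 336) — divide until remainder is 0:
  590 = 1 · 336 + 254
  336 = 1 · 254 + 82
  254 = 3 · 82 + 8
  82 = 10 · 8 + 2
  8 = 4 · 2 + 0
gcd(590, 336) = 2.
Track Bezout coefficients alongside the remainders: start with r₀ = 590 = a·1 + b·0 (s = 1, t = 0) and r₁ = 336 = a·0 + b·1 (s = 0, t = 1); each new remainder r_{k+1} = r_{k-1} − q_k·r_k inherits s_{k+1} = s_{k-1} − q_k·s_k, t_{k+1} = t_{k-1} − q_k·t_k, so r_k = a·s_k + b·t_k at every step:
  q = 1: r = 254, s = 1 − 1·0 = 1, t = 0 − 1·1 = -1  (check: 590·1 + 336·(-1) = 254)
  q = 1: r = 82, s = 0 − 1·1 = -1, t = 1 − 1·(-1) = 2  (check: 590·(-1) + 336·2 = 82)
  q = 3: r = 8, s = 1 − 3·(-1) = 4, t = -1 − 3·2 = -7  (check: 590·4 + 336·(-7) = 8)
  q = 10: r = 2, s = -1 − 10·4 = -41, t = 2 − 10·(-7) = 72  (check: 590·(-41) + 336·72 = 2)
The row with r = 2 (the gcd) gives the Bezout coefficients s = -41, t = 72.
Result: 590 · (-41) + 336 · (72) = 2.

gcd(590, 336) = 2; s = -41, t = 72 (check: 590·(-41) + 336·72 = 2).


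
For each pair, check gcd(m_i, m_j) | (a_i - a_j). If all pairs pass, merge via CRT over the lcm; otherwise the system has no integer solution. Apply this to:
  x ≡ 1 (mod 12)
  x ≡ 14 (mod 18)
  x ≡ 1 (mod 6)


Moduli 12, 18, 6 are not pairwise coprime, so CRT works modulo lcm(m_i) when all pairwise compatibility conditions hold.
Pairwise compatibility: gcd(m_i, m_j) must divide a_i - a_j for every pair.
Merge one congruence at a time:
  Start: x ≡ 1 (mod 12).
  Combine with x ≡ 14 (mod 18): gcd(12, 18) = 6, and 14 - 1 = 13 is NOT divisible by 6.
    ⇒ system is inconsistent (no integer solution).

No solution (the system is inconsistent).


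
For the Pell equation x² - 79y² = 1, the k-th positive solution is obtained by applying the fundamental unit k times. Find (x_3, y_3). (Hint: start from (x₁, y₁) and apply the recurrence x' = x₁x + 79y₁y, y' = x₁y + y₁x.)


Step 1: Find the fundamental solution (x₁, y₁) of x² - 79y² = 1.
  Expand √79 as a continued fraction. a₀ = ⌊√79⌋ = 8; iterate m_{k+1} = d_k·a_k − m_k, d_{k+1} = (79 − m_{k+1}²)/d_k, a_{k+1} = ⌊(a₀ + m_{k+1})/d_{k+1}⌋ (starting m₀ = 0, d₀ = 1), with convergents p_k = a_k·p_{k-1} + p_{k-2}, q_k = a_k·q_{k-1} + q_{k-2} (p₋₁ = 1, q₋₁ = 0):
  k = 0: a₀ = 8; p₀/q₀ = 8/1; p₀² − 79·q₀² = 64 − 79 = -15.
  k = 1: m = 8, d = 15, a = ⌊(8 + 8)/15⌋ = 1; p/q = (1·8 + 1)/(1·1 + 0) = 9/1; p² − 79·q² = 81 − 79 = 2.
  k = 2: m = 7, d = 2, a = ⌊(8 + 7)/2⌋ = 7; p/q = (7·9 + 8)/(7·1 + 1) = 71/8; p² − 79·q² = 5041 − 5056 = -15.
  k = 3: m = 7, d = 15, a = ⌊(8 + 7)/15⌋ = 1; p/q = (1·71 + 9)/(1·8 + 1) = 80/9; p² − 79·q² = 6400 − 6399 = 1.
  The first convergent with p² − 79·q² = 1 gives the fundamental solution (x₁, y₁) = (80, 9).
Step 2: Apply the recurrence (x_{n+1}, y_{n+1}) = (x₁x_n + 79y₁y_n, x₁y_n + y₁x_n) repeatedly.
  From (x_1, y_1) = (80, 9): x_2 = 80·80 + 79·9·9 = 12799; y_2 = 80·9 + 9·80 = 1440.
  From (x_2, y_2) = (12799, 1440): x_3 = 80·12799 + 79·9·1440 = 2047760; y_3 = 80·1440 + 9·12799 = 230391.
Step 3: Verify x_3² - 79·y_3² = 4193321017600 - 4193321017599 = 1 (should be 1). ✓

(x_1, y_1) = (80, 9); (x_3, y_3) = (2047760, 230391).


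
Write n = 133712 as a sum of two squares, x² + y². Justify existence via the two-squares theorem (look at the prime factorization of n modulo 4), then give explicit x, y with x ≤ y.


Step 1: Factor n = 133712 = 2^4 · 61 · 137.
Step 2: Check the mod-4 condition on each prime factor: 2 = 2 (special); 61 ≡ 1 (mod 4), exponent 1; 137 ≡ 1 (mod 4), exponent 1.
All primes ≡ 3 (mod 4) appear to even exponent (or don't appear), so by the two-squares theorem n IS expressible as a sum of two squares.
Step 3: Build a representation. Group n = k² · m with k = 4 and m = 61 · 137 = 8357 (a product of primes ≡ 1 (mod 4)); a representation of m scales to one of n via (k·x)² + (k·y)² = k²(x² + y²). Each prime p ≡ 1 (mod 4) is itself a sum of two squares; find a² by testing p − a² for a perfect square:
  61: 61 − 1² = 60, 61 − 2² = 57, 61 − 3² = 52, 61 − 4² = 45, 61 − 5² = 36 = 6² ⇒ 61 = 5² + 6².
  137: 137 − 1² = 136, 137 − 2² = 133, 137 − 3² = 128, 137 − 4² = 121 = 11² ⇒ 137 = 4² + 11².
  Combine using the Brahmagupta–Fibonacci identity (a² + b²)(c² + d²) = (ac − bd)² + (ad + bc)² = (ac + bd)² + (ad − bc)²:
  61 · 137 = 8357: from (5² + 6²)(4² + 11²), take (5·4 − 6·11, 5·11 + 6·4) = (20 − 66, 55 + 24) = (-46, 79); dropping signs (only squares matter) gives (46, 79); check 46² + 79² = 2116 + 6241 = 8357 ✓.
  Scale by k = 4: (4·46, 4·79) = (184, 316).
Step 4: Order so x ≤ y and verify: 184² + 316² = 33856 + 99856 = 133712 = n. ✓

n = 133712 = 184² + 316² (one valid representation with x ≤ y).


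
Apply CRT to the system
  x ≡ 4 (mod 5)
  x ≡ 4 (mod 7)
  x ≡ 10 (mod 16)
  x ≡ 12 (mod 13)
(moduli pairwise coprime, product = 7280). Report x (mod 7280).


Product of moduli M = 5 · 7 · 16 · 13 = 7280.
Merge one congruence at a time:
  Start: x ≡ 4 (mod 5).
  Combine with x ≡ 4 (mod 7); new modulus lcm = 35.
    Write x = 4 + 5·t and substitute into x ≡ 4 (mod 7): 5·t ≡ 4 − 4 = 0 (mod 7).
    The inverse of 5 mod 7 is 3 (since 5·3 = 15 = 2·7 + 1), so t ≡ 3·0 = 0 ≡ 0 (mod 7).
    Then x = 4 + 5·0 = 4, valid modulo lcm(5, 7) = 35: x ≡ 4 (mod 35).
  Combine with x ≡ 10 (mod 16); new modulus lcm = 560.
    Write x = 4 + 35·t and substitute into x ≡ 10 (mod 16): 35·t ≡ 10 − 4 = 6 (mod 16).
    Reduce coefficients mod 16: 3·t ≡ 6 (mod 16).
    The inverse of 3 mod 16 is 11 (since 3·11 = 33 = 2·16 + 1), so t ≡ 11·6 = 66 ≡ 2 (mod 16).
    Then x = 4 + 35·2 = 74, valid modulo lcm(35, 16) = 560: x ≡ 74 (mod 560).
  Combine with x ≡ 12 (mod 13); new modulus lcm = 7280.
    Write x = 74 + 560·t and substitute into x ≡ 12 (mod 13): 560·t ≡ 12 − 74 = -62 (mod 13).
    Reduce coefficients mod 13: 1·t ≡ 3 (mod 13).
    So t ≡ 3 (mod 13).
    Then x = 74 + 560·3 = 1754, valid modulo lcm(560, 13) = 7280: x ≡ 1754 (mod 7280).
Verify against each original: 1754 mod 5 = 4, 1754 mod 7 = 4, 1754 mod 16 = 10, 1754 mod 13 = 12.

x ≡ 1754 (mod 7280).


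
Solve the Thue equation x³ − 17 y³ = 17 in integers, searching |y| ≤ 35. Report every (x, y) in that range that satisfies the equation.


The equation is x³ - 17y³ = 17. For fixed y, x³ = 17·y³ + 17, so a solution requires the RHS to be a perfect cube.
Strategy: iterate y from -35 to 35, compute RHS = 17·y³ + 17, and check whether it is a (positive or negative) perfect cube.
Check small values of y:
  y = 0: RHS = 17 is not a perfect cube.
  y = 1: RHS = 34 is not a perfect cube.
  y = -1: RHS = 0 = (0)³ ⇒ x = 0 works.
  y = 2: RHS = 153 is not a perfect cube.
  y = -2: RHS = -119 is not a perfect cube.
  y = 3: RHS = 476 is not a perfect cube.
  y = -3: RHS = -442 is not a perfect cube.
Continuing the search up to |y| = 35 finds no further solutions beyond those listed.
Collected solutions: (0, -1).

Solutions (with |y| ≤ 35): (0, -1).


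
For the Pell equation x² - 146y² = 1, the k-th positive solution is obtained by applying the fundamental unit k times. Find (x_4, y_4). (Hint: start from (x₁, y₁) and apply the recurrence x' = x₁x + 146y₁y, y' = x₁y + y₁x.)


Step 1: Find the fundamental solution (x₁, y₁) of x² - 146y² = 1.
  Expand √146 as a continued fraction. a₀ = ⌊√146⌋ = 12; iterate m_{k+1} = d_k·a_k − m_k, d_{k+1} = (146 − m_{k+1}²)/d_k, a_{k+1} = ⌊(a₀ + m_{k+1})/d_{k+1}⌋ (starting m₀ = 0, d₀ = 1), with convergents p_k = a_k·p_{k-1} + p_{k-2}, q_k = a_k·q_{k-1} + q_{k-2} (p₋₁ = 1, q₋₁ = 0):
  k = 0: a₀ = 12; p₀/q₀ = 12/1; p₀² − 146·q₀² = 144 − 146 = -2.
  k = 1: m = 12, d = 2, a = ⌊(12 + 12)/2⌋ = 12; p/q = (12·12 + 1)/(12·1 + 0) = 145/12; p² − 146·q² = 21025 − 21024 = 1.
  The first convergent with p² − 146·q² = 1 gives the fundamental solution (x₁, y₁) = (145, 12).
Step 2: Apply the recurrence (x_{n+1}, y_{n+1}) = (x₁x_n + 146y₁y_n, x₁y_n + y₁x_n) repeatedly.
  From (x_1, y_1) = (145, 12): x_2 = 145·145 + 146·12·12 = 42049; y_2 = 145·12 + 12·145 = 3480.
  From (x_2, y_2) = (42049, 3480): x_3 = 145·42049 + 146·12·3480 = 12194065; y_3 = 145·3480 + 12·42049 = 1009188.
  From (x_3, y_3) = (12194065, 1009188): x_4 = 145·12194065 + 146·12·1009188 = 3536236801; y_4 = 145·1009188 + 12·12194065 = 292661040.
Step 3: Verify x_4² - 146·y_4² = 12504970712746713601 - 12504970712746713600 = 1 (should be 1). ✓

(x_1, y_1) = (145, 12); (x_4, y_4) = (3536236801, 292661040).


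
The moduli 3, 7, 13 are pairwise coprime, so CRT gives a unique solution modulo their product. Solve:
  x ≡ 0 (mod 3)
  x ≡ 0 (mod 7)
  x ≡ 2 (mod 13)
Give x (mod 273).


Moduli 3, 7, 13 are pairwise coprime; by CRT there is a unique solution modulo M = 3 · 7 · 13 = 273.
Solve pairwise, accumulating the modulus:
  Start with x ≡ 0 (mod 3).
  Combine with x ≡ 0 (mod 7): since gcd(3, 7) = 1, we get a unique residue mod 21.
    Write x = 0 + 3·t and substitute into x ≡ 0 (mod 7): 3·t ≡ 0 − 0 = 0 (mod 7).
    The inverse of 3 mod 7 is 5 (since 3·5 = 15 = 2·7 + 1), so t ≡ 5·0 = 0 ≡ 0 (mod 7).
    Then x = 0 + 3·0 = 0, valid modulo lcm(3, 7) = 21: x ≡ 0 (mod 21).
  Combine with x ≡ 2 (mod 13): since gcd(21, 13) = 1, we get a unique residue mod 273.
    Write x = 0 + 21·t and substitute into x ≡ 2 (mod 13): 21·t ≡ 2 − 0 = 2 (mod 13).
    Reduce coefficients mod 13: 8·t ≡ 2 (mod 13).
    The inverse of 8 mod 13 is 5 (since 8·5 = 40 = 3·13 + 1), so t ≡ 5·2 = 10 ≡ 10 (mod 13).
    Then x = 0 + 21·10 = 210, valid modulo lcm(21, 13) = 273: x ≡ 210 (mod 273).
Verify: 210 mod 3 = 0 ✓, 210 mod 7 = 0 ✓, 210 mod 13 = 2 ✓.

x ≡ 210 (mod 273).


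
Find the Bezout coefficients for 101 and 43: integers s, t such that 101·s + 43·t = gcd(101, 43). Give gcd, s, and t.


Euclidean algorithm on (101, 43) — divide until remainder is 0:
  101 = 2 · 43 + 15
  43 = 2 · 15 + 13
  15 = 1 · 13 + 2
  13 = 6 · 2 + 1
  2 = 2 · 1 + 0
gcd(101, 43) = 1.
Track Bezout coefficients alongside the remainders: start with r₀ = 101 = a·1 + b·0 (s = 1, t = 0) and r₁ = 43 = a·0 + b·1 (s = 0, t = 1); each new remainder r_{k+1} = r_{k-1} − q_k·r_k inherits s_{k+1} = s_{k-1} − q_k·s_k, t_{k+1} = t_{k-1} − q_k·t_k, so r_k = a·s_k + b·t_k at every step:
  q = 2: r = 15, s = 1 − 2·0 = 1, t = 0 − 2·1 = -2  (check: 101·1 + 43·(-2) = 15)
  q = 2: r = 13, s = 0 − 2·1 = -2, t = 1 − 2·(-2) = 5  (check: 101·(-2) + 43·5 = 13)
  q = 1: r = 2, s = 1 − 1·(-2) = 3, t = -2 − 1·5 = -7  (check: 101·3 + 43·(-7) = 2)
  q = 6: r = 1, s = -2 − 6·3 = -20, t = 5 − 6·(-7) = 47  (check: 101·(-20) + 43·47 = 1)
The row with r = 1 (the gcd) gives the Bezout coefficients s = -20, t = 47.
Result: 101 · (-20) + 43 · (47) = 1.

gcd(101, 43) = 1; s = -20, t = 47 (check: 101·(-20) + 43·47 = 1).


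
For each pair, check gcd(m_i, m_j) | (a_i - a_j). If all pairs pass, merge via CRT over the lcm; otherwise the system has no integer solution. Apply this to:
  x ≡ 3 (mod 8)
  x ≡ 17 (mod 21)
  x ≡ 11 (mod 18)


Moduli 8, 21, 18 are not pairwise coprime, so CRT works modulo lcm(m_i) when all pairwise compatibility conditions hold.
Pairwise compatibility: gcd(m_i, m_j) must divide a_i - a_j for every pair.
Merge one congruence at a time:
  Start: x ≡ 3 (mod 8).
  Combine with x ≡ 17 (mod 21): gcd(8, 21) = 1; 17 - 3 = 14, which IS divisible by 1, so compatible.
    Write x = 3 + 8·t and substitute into x ≡ 17 (mod 21): 8·t ≡ 17 − 3 = 14 (mod 21).
    The inverse of 8 mod 21 is 8 (since 8·8 = 64 = 3·21 + 1), so t ≡ 8·14 = 112 ≡ 7 (mod 21).
    Then x = 3 + 8·7 = 59, valid modulo lcm(8, 21) = 168: x ≡ 59 (mod 168).
  Combine with x ≡ 11 (mod 18): gcd(168, 18) = 6; 11 - 59 = -48, which IS divisible by 6, so compatible.
    Write x = 59 + 168·t and substitute into x ≡ 11 (mod 18): 168·t ≡ 11 − 59 = -48 (mod 18).
    Divide the congruence (and modulus) by g = 6: 28·t ≡ -8 (mod 3).
    Reduce coefficients mod 3: 1·t ≡ 1 (mod 3).
    So t ≡ 1 (mod 3).
    Then x = 59 + 168·1 = 227, valid modulo lcm(168, 18) = 504: x ≡ 227 (mod 504).
Verify: 227 mod 8 = 3, 227 mod 21 = 17, 227 mod 18 = 11.

x ≡ 227 (mod 504).


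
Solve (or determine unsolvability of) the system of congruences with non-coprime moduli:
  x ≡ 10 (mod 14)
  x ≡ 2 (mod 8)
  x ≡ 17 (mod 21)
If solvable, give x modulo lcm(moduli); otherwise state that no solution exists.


Moduli 14, 8, 21 are not pairwise coprime, so CRT works modulo lcm(m_i) when all pairwise compatibility conditions hold.
Pairwise compatibility: gcd(m_i, m_j) must divide a_i - a_j for every pair.
Merge one congruence at a time:
  Start: x ≡ 10 (mod 14).
  Combine with x ≡ 2 (mod 8): gcd(14, 8) = 2; 2 - 10 = -8, which IS divisible by 2, so compatible.
    Write x = 10 + 14·t and substitute into x ≡ 2 (mod 8): 14·t ≡ 2 − 10 = -8 (mod 8).
    Divide the congruence (and modulus) by g = 2: 7·t ≡ -4 (mod 4).
    Reduce coefficients mod 4: 3·t ≡ 0 (mod 4).
    The inverse of 3 mod 4 is 3 (since 3·3 = 9 = 2·4 + 1), so t ≡ 3·0 = 0 ≡ 0 (mod 4).
    Then x = 10 + 14·0 = 10, valid modulo lcm(14, 8) = 56: x ≡ 10 (mod 56).
  Combine with x ≡ 17 (mod 21): gcd(56, 21) = 7; 17 - 10 = 7, which IS divisible by 7, so compatible.
    Write x = 10 + 56·t and substitute into x ≡ 17 (mod 21): 56·t ≡ 17 − 10 = 7 (mod 21).
    Divide the congruence (and modulus) by g = 7: 8·t ≡ 1 (mod 3).
    Reduce coefficients mod 3: 2·t ≡ 1 (mod 3).
    The inverse of 2 mod 3 is 2 (since 2·2 = 4 = 1·3 + 1), so t ≡ 2·1 = 2 ≡ 2 (mod 3).
    Then x = 10 + 56·2 = 122, valid modulo lcm(56, 21) = 168: x ≡ 122 (mod 168).
Verify: 122 mod 14 = 10, 122 mod 8 = 2, 122 mod 21 = 17.

x ≡ 122 (mod 168).


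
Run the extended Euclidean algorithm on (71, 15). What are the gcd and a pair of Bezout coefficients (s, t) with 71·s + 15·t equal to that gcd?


Euclidean algorithm on (71, 15) — divide until remainder is 0:
  71 = 4 · 15 + 11
  15 = 1 · 11 + 4
  11 = 2 · 4 + 3
  4 = 1 · 3 + 1
  3 = 3 · 1 + 0
gcd(71, 15) = 1.
Track Bezout coefficients alongside the remainders: start with r₀ = 71 = a·1 + b·0 (s = 1, t = 0) and r₁ = 15 = a·0 + b·1 (s = 0, t = 1); each new remainder r_{k+1} = r_{k-1} − q_k·r_k inherits s_{k+1} = s_{k-1} − q_k·s_k, t_{k+1} = t_{k-1} − q_k·t_k, so r_k = a·s_k + b·t_k at every step:
  q = 4: r = 11, s = 1 − 4·0 = 1, t = 0 − 4·1 = -4  (check: 71·1 + 15·(-4) = 11)
  q = 1: r = 4, s = 0 − 1·1 = -1, t = 1 − 1·(-4) = 5  (check: 71·(-1) + 15·5 = 4)
  q = 2: r = 3, s = 1 − 2·(-1) = 3, t = -4 − 2·5 = -14  (check: 71·3 + 15·(-14) = 3)
  q = 1: r = 1, s = -1 − 1·3 = -4, t = 5 − 1·(-14) = 19  (check: 71·(-4) + 15·19 = 1)
The row with r = 1 (the gcd) gives the Bezout coefficients s = -4, t = 19.
Result: 71 · (-4) + 15 · (19) = 1.

gcd(71, 15) = 1; s = -4, t = 19 (check: 71·(-4) + 15·19 = 1).


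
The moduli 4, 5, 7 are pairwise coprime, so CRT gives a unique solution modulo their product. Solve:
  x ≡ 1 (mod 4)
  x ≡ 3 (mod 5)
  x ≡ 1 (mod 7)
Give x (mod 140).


Moduli 4, 5, 7 are pairwise coprime; by CRT there is a unique solution modulo M = 4 · 5 · 7 = 140.
Solve pairwise, accumulating the modulus:
  Start with x ≡ 1 (mod 4).
  Combine with x ≡ 3 (mod 5): since gcd(4, 5) = 1, we get a unique residue mod 20.
    Write x = 1 + 4·t and substitute into x ≡ 3 (mod 5): 4·t ≡ 3 − 1 = 2 (mod 5).
    The inverse of 4 mod 5 is 4 (since 4·4 = 16 = 3·5 + 1), so t ≡ 4·2 = 8 ≡ 3 (mod 5).
    Then x = 1 + 4·3 = 13, valid modulo lcm(4, 5) = 20: x ≡ 13 (mod 20).
  Combine with x ≡ 1 (mod 7): since gcd(20, 7) = 1, we get a unique residue mod 140.
    Write x = 13 + 20·t and substitute into x ≡ 1 (mod 7): 20·t ≡ 1 − 13 = -12 (mod 7).
    Reduce coefficients mod 7: 6·t ≡ 2 (mod 7).
    The inverse of 6 mod 7 is 6 (since 6·6 = 36 = 5·7 + 1), so t ≡ 6·2 = 12 ≡ 5 (mod 7).
    Then x = 13 + 20·5 = 113, valid modulo lcm(20, 7) = 140: x ≡ 113 (mod 140).
Verify: 113 mod 4 = 1 ✓, 113 mod 5 = 3 ✓, 113 mod 7 = 1 ✓.

x ≡ 113 (mod 140).
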